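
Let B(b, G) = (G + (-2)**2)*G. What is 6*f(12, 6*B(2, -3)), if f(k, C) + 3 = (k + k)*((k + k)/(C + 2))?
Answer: -234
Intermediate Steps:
B(b, G) = G*(4 + G) (B(b, G) = (G + 4)*G = (4 + G)*G = G*(4 + G))
f(k, C) = -3 + 4*k**2/(2 + C) (f(k, C) = -3 + (k + k)*((k + k)/(C + 2)) = -3 + (2*k)*((2*k)/(2 + C)) = -3 + (2*k)*(2*k/(2 + C)) = -3 + 4*k**2/(2 + C))
6*f(12, 6*B(2, -3)) = 6*((-6 - 18*(-3*(4 - 3)) + 4*12**2)/(2 + 6*(-3*(4 - 3)))) = 6*((-6 - 18*(-3*1) + 4*144)/(2 + 6*(-3*1))) = 6*((-6 - 18*(-3) + 576)/(2 + 6*(-3))) = 6*((-6 - 3*(-18) + 576)/(2 - 18)) = 6*((-6 + 54 + 576)/(-16)) = 6*(-1/16*624) = 6*(-39) = -234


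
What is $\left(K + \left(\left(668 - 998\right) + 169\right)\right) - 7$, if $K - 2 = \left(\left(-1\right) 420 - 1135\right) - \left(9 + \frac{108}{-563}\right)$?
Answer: $- \frac{973882}{563} \approx -1729.8$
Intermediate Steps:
$K = - \frac{879298}{563}$ ($K = 2 - \left(1564 - \frac{108}{563}\right) = 2 + \left(\left(-420 - 1135\right) + \left(\left(-219 + 210\right) - - \frac{108}{563}\right)\right) = 2 + \left(-1555 + \left(-9 + \frac{108}{563}\right)\right) = 2 - \frac{880424}{563} = - \frac{879298}{563} \approx -1561.8$)
$\left(K + \left(\left(668 - 998\right) + 169\right)\right) - 7 = \left(- \frac{879298}{563} + \left(\left(668 - 998\right) + 169\right)\right) - 7 = \left(- \frac{879298}{563} + \left(-330 + 169\right)\right) - 7 = \left(- \frac{879298}{563} - 161\right) - 7 = - \frac{969941}{563} - 7 = - \frac{973882}{563}$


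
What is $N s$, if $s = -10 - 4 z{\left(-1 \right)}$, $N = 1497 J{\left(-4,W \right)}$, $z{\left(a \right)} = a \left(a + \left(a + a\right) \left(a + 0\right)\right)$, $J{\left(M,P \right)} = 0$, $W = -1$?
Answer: $0$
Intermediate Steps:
$z{\left(a \right)} = a \left(a + 2 a^{2}\right)$ ($z{\left(a \right)} = a \left(a + 2 a a\right) = a \left(a + 2 a^{2}\right)$)
$N = 0$ ($N = 1497 \cdot 0 = 0$)
$s = -6$ ($s = -10 - 4 \left(-1\right)^{2} \left(1 + 2 \left(-1\right)\right) = -10 - 4 \cdot 1 \left(1 - 2\right) = -10 - 4 \cdot 1 \left(-1\right) = -10 - -4 = -10 + 4 = -6$)
$N s = 0 \left(-6\right) = 0$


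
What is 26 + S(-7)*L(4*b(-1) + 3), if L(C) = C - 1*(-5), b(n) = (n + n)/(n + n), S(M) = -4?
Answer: -22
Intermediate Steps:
b(n) = 1 (b(n) = (2*n)/((2*n)) = (2*n)*(1/(2*n)) = 1)
L(C) = 5 + C (L(C) = C + 5 = 5 + C)
26 + S(-7)*L(4*b(-1) + 3) = 26 - 4*(5 + (4*1 + 3)) = 26 - 4*(5 + (4 + 3)) = 26 - 4*(5 + 7) = 26 - 4*12 = 26 - 48 = -22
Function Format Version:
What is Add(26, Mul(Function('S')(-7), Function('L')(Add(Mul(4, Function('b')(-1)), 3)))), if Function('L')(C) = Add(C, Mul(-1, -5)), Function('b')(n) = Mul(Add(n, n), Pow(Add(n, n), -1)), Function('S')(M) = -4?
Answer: -22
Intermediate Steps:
Function('b')(n) = 1 (Function('b')(n) = Mul(Mul(2, n), Pow(Mul(2, n), -1)) = Mul(Mul(2, n), Mul(Rational(1, 2), Pow(n, -1))) = 1)
Function('L')(C) = Add(5, C) (Function('L')(C) = Add(C, 5) = Add(5, C))
Add(26, Mul(Function('S')(-7), Function('L')(Add(Mul(4, Function('b')(-1)), 3)))) = Add(26, Mul(-4, Add(5, Add(Mul(4, 1), 3)))) = Add(26, Mul(-4, Add(5, Add(4, 3)))) = Add(26, Mul(-4, Add(5, 7))) = Add(26, Mul(-4, 12)) = Add(26, -48) = -22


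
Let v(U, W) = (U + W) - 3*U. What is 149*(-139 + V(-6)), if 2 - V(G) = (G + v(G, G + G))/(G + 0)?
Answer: -20562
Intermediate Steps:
v(U, W) = W - 2*U
V(G) = 1 (V(G) = 2 - (G + ((G + G) - 2*G))/(G + 0) = 2 - (G + (2*G - 2*G))/G = 2 - (G + 0)/G = 2 - G/G = 2 - 1*1 = 2 - 1 = 1)
149*(-139 + V(-6)) = 149*(-139 + 1) = 149*(-138) = -20562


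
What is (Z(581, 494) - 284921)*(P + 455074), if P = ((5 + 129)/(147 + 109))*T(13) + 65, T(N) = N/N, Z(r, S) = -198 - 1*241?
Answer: -1039028915265/8 ≈ -1.2988e+11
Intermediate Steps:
Z(r, S) = -439 (Z(r, S) = -198 - 241 = -439)
T(N) = 1
P = 8387/128 (P = ((5 + 129)/(147 + 109))*1 + 65 = (134/256)*1 + 65 = (134*(1/256))*1 + 65 = (67/128)*1 + 65 = 67/128 + 65 = 8387/128 ≈ 65.523)
(Z(581, 494) - 284921)*(P + 455074) = (-439 - 284921)*(8387/128 + 455074) = -285360*58257859/128 = -1039028915265/8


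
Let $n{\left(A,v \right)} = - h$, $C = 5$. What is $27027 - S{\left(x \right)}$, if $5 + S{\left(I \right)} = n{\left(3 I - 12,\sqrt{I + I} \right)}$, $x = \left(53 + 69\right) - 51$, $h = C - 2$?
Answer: $27035$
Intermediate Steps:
$h = 3$ ($h = 5 - 2 = 3$)
$x = 71$ ($x = 122 - 51 = 71$)
$n{\left(A,v \right)} = -3$ ($n{\left(A,v \right)} = \left(-1\right) 3 = -3$)
$S{\left(I \right)} = -8$ ($S{\left(I \right)} = -5 - 3 = -8$)
$27027 - S{\left(x \right)} = 27027 - -8 = 27027 + 8 = 27035$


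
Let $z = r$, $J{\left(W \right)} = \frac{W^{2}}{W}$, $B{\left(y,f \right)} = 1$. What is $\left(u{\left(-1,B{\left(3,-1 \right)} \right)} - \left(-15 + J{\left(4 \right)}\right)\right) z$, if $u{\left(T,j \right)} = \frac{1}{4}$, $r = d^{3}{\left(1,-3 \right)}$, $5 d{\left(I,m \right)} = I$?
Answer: $\frac{9}{100} \approx 0.09$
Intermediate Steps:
$d{\left(I,m \right)} = \frac{I}{5}$
$J{\left(W \right)} = W$
$r = \frac{1}{125}$ ($r = \left(\frac{1}{5} \cdot 1\right)^{3} = \left(\frac{1}{5}\right)^{3} = \frac{1}{125} \approx 0.008$)
$z = \frac{1}{125} \approx 0.008$
$u{\left(T,j \right)} = \frac{1}{4}$
$\left(u{\left(-1,B{\left(3,-1 \right)} \right)} - \left(-15 + J{\left(4 \right)}\right)\right) z = \left(\frac{1}{4} + \left(15 - 4\right)\right) \frac{1}{125} = \left(\frac{1}{4} + 11\right) \frac{1}{125} = \frac{45}{4} \cdot \frac{1}{125} = \frac{9}{100}$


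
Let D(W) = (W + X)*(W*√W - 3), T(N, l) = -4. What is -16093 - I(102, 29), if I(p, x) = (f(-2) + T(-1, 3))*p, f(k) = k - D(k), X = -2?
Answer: -14257 + 816*I*√2 ≈ -14257.0 + 1154.0*I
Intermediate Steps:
D(W) = (-3 + W^(3/2))*(-2 + W) (D(W) = (W - 2)*(W*√W - 3) = (-2 + W)*(W^(3/2) - 3) = (-2 + W)*(-3 + W^(3/2)) = (-3 + W^(3/2))*(-2 + W))
f(k) = -6 - k^(5/2) + 2*k^(3/2) + 4*k (f(k) = k - (6 + k^(5/2) - 3*k - 2*k^(3/2)) = k + (-6 - k^(5/2) + 2*k^(3/2) + 3*k) = -6 - k^(5/2) + 2*k^(3/2) + 4*k)
I(p, x) = p*(-18 - 8*I*√2) (I(p, x) = ((-6 - (-2)^(5/2) + 2*(-2)^(3/2) + 4*(-2)) - 4)*p = ((-6 - 4*I*√2 + 2*(-2*I*√2) - 8) - 4)*p = ((-6 - 4*I*√2 - 4*I*√2 - 8) - 4)*p = ((-14 - 8*I*√2) - 4)*p = (-18 - 8*I*√2)*p = p*(-18 - 8*I*√2))
-16093 - I(102, 29) = -16093 - (-2)*102*(9 + 4*I*√2) = -16093 - (-1836 - 816*I*√2) = -16093 + (1836 + 816*I*√2) = -14257 + 816*I*√2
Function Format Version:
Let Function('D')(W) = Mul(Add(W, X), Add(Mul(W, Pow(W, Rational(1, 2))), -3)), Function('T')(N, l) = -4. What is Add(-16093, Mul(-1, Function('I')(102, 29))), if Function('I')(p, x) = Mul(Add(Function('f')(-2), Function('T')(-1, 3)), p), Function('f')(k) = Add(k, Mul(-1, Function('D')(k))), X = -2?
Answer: Add(-14257, Mul(816, I, Pow(2, Rational(1, 2)))) ≈ Add(-14257., Mul(1154.0, I))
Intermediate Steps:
Function('D')(W) = Mul(Add(-3, Pow(W, Rational(3, 2))), Add(-2, W)) (Function('D')(W) = Mul(Add(W, -2), Add(Mul(W, Pow(W, Rational(1, 2))), -3)) = Mul(Add(-2, W), Add(Pow(W, Rational(3, 2)), -3)) = Mul(Add(-2, W), Add(-3, Pow(W, Rational(3, 2)))) = Mul(Add(-3, Pow(W, Rational(3, 2))), Add(-2, W)))
Function('f')(k) = Add(-6, Mul(-1, Pow(k, Rational(5, 2))), Mul(2, Pow(k, Rational(3, 2))), Mul(4, k)) (Function('f')(k) = Add(k, Mul(-1, Add(6, Pow(k, Rational(5, 2)), Mul(-3, k), Mul(-2, Pow(k, Rational(3, 2)))))) = Add(k, Add(-6, Mul(-1, Pow(k, Rational(5, 2))), Mul(2, Pow(k, Rational(3, 2))), Mul(3, k))) = Add(-6, Mul(-1, Pow(k, Rational(5, 2))), Mul(2, Pow(k, Rational(3, 2))), Mul(4, k)))
Function('I')(p, x) = Mul(p, Add(-18, Mul(-8, I, Pow(2, Rational(1, 2))))) (Function('I')(p, x) = Mul(Add(Add(-6, Mul(-1, Pow(-2, Rational(5, 2))), Mul(2, Pow(-2, Rational(3, 2))), Mul(4, -2)), -4), p) = Mul(Add(Add(-6, Mul(-1, Mul(4, I, Pow(2, Rational(1, 2)))), Mul(2, Mul(-2, I, Pow(2, Rational(1, 2)))), -8), -4), p) = Mul(Add(Add(-6, Mul(-4, I, Pow(2, Rational(1, 2))), Mul(-4, I, Pow(2, Rational(1, 2))), -8), -4), p) = Mul(Add(Add(-14, Mul(-8, I, Pow(2, Rational(1, 2)))), -4), p) = Mul(Add(-18, Mul(-8, I, Pow(2, Rational(1, 2)))), p) = Mul(p, Add(-18, Mul(-8, I, Pow(2, Rational(1, 2))))))
Add(-16093, Mul(-1, Function('I')(102, 29))) = Add(-16093, Mul(-1, Mul(-2, 102, Add(9, Mul(4, I, Pow(2, Rational(1, 2))))))) = Add(-16093, Mul(-1, Add(-1836, Mul(-816, I, Pow(2, Rational(1, 2)))))) = Add(-16093, Add(1836, Mul(816, I, Pow(2, Rational(1, 2))))) = Add(-14257, Mul(816, I, Pow(2, Rational(1, 2))))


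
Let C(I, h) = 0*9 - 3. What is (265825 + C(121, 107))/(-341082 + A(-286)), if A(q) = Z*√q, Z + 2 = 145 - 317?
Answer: -2518530539/3231821935 + 3854419*I*√286/9695465805 ≈ -0.77929 + 0.0067232*I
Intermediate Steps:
C(I, h) = -3 (C(I, h) = 0 - 3 = -3)
Z = -174 (Z = -2 + (145 - 317) = -2 - 172 = -174)
A(q) = -174*√q
(265825 + C(121, 107))/(-341082 + A(-286)) = (265825 - 3)/(-341082 - 174*I*√286) = 265822/(-341082 - 174*I*√286)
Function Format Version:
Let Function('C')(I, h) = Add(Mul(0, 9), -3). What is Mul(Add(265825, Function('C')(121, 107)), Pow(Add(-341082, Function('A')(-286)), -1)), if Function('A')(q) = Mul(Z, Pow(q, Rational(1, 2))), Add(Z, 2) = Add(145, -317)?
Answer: Add(Rational(-2518530539, 3231821935), Mul(Rational(3854419, 9695465805), I, Pow(286, Rational(1, 2)))) ≈ Add(-0.77929, Mul(0.0067232, I))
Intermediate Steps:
Function('C')(I, h) = -3 (Function('C')(I, h) = Add(0, -3) = -3)
Z = -174 (Z = Add(-2, Add(145, -317)) = Add(-2, -172) = -174)
Function('A')(q) = Mul(-174, Pow(q, Rational(1, 2)))
Mul(Add(265825, Function('C')(121, 107)), Pow(Add(-341082, Function('A')(-286)), -1)) = Mul(Add(265825, -3), Pow(Add(-341082, Mul(-174, Pow(-286, Rational(1, 2)))), -1)) = Mul(265822, Pow(Add(-341082, Mul(-174, Mul(I, Pow(286, Rational(1, 2))))), -1)) = Mul(265822, Pow(Add(-341082, Mul(-174, I, Pow(286, Rational(1, 2)))), -1))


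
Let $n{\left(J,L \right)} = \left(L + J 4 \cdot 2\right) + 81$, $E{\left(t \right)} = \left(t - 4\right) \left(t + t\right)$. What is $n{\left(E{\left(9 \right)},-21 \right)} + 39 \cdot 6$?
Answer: $1014$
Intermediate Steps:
$E{\left(t \right)} = 2 t \left(-4 + t\right)$ ($E{\left(t \right)} = \left(-4 + t\right) 2 t = 2 t \left(-4 + t\right)$)
$n{\left(J,L \right)} = 81 + L + 8 J$ ($n{\left(J,L \right)} = \left(L + 4 J 2\right) + 81 = \left(L + 8 J\right) + 81 = 81 + L + 8 J$)
$n{\left(E{\left(9 \right)},-21 \right)} + 39 \cdot 6 = \left(81 - 21 + 8 \cdot 2 \cdot 9 \left(-4 + 9\right)\right) + 39 \cdot 6 = \left(81 - 21 + 8 \cdot 2 \cdot 9 \cdot 5\right) + 234 = \left(81 - 21 + 8 \cdot 90\right) + 234 = \left(81 - 21 + 720\right) + 234 = 780 + 234 = 1014$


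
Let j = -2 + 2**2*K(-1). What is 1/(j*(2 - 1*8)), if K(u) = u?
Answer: 1/36 ≈ 0.027778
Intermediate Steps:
j = -6 (j = -2 + 2**2*(-1) = -2 + 4*(-1) = -2 - 4 = -6)
1/(j*(2 - 1*8)) = 1/(-6*(2 - 1*8)) = 1/(-6*(2 - 8)) = 1/(-6*(-6)) = 1/36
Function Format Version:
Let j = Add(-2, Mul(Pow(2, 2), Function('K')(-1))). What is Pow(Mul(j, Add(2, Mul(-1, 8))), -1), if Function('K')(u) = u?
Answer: Rational(1, 36) ≈ 0.027778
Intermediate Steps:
j = -6 (j = Add(-2, Mul(Pow(2, 2), -1)) = Add(-2, Mul(4, -1)) = Add(-2, -4) = -6)
Pow(Mul(j, Add(2, Mul(-1, 8))), -1) = Pow(Mul(-6, Add(2, Mul(-1, 8))), -1) = Pow(Mul(-6, Add(2, -8)), -1) = Pow(Mul(-6, -6), -1) = Pow(36, -1) = Rational(1, 36)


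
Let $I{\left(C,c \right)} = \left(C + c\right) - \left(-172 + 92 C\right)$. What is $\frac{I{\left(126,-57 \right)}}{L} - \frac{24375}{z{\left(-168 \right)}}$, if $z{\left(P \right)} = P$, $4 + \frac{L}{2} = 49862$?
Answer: $\frac{202389211}{1396024} \approx 144.98$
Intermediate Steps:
$L = 99716$ ($L = -8 + 2 \cdot 49862 = -8 + 99724 = 99716$)
$I{\left(C,c \right)} = 172 + c - 91 C$ ($I{\left(C,c \right)} = \left(C + c\right) - \left(-172 + 92 C\right) = 172 + c - 91 C$)
$\frac{I{\left(126,-57 \right)}}{L} - \frac{24375}{z{\left(-168 \right)}} = \frac{172 - 57 - 11466}{99716} - \frac{24375}{-168} = \left(172 - 57 - 11466\right) \frac{1}{99716} - - \frac{8125}{56} = \left(-11351\right) \frac{1}{99716} + \frac{8125}{56} = - \frac{11351}{99716} + \frac{8125}{56} = \frac{202389211}{1396024}$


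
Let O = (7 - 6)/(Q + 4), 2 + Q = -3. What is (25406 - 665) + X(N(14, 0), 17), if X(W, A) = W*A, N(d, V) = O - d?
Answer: 24486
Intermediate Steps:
Q = -5 (Q = -2 - 3 = -5)
O = -1 (O = (7 - 6)/(-5 + 4) = 1/(-1) = 1*(-1) = -1)
N(d, V) = -1 - d
X(W, A) = A*W
(25406 - 665) + X(N(14, 0), 17) = (25406 - 665) + 17*(-1 - 1*14) = 24741 + 17*(-1 - 14) = 24741 + 17*(-15) = 24741 - 255 = 24486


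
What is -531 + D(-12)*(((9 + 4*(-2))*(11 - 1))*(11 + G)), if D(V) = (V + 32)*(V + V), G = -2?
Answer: -43731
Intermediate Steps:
D(V) = 2*V*(32 + V) (D(V) = (32 + V)*(2*V) = 2*V*(32 + V))
-531 + D(-12)*(((9 + 4*(-2))*(11 - 1))*(11 + G)) = -531 + (2*(-12)*(32 - 12))*(((9 + 4*(-2))*(11 - 1))*(11 - 2)) = -531 + (2*(-12)*20)*(((9 - 8)*10)*9) = -531 - 480*1*10*9 = -531 - 4800*9 = -531 - 480*90 = -531 - 43200 = -43731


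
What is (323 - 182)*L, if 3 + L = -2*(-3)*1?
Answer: 423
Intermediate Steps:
L = 3 (L = -3 - 2*(-3)*1 = -3 + 6*1 = -3 + 6 = 3)
(323 - 182)*L = (323 - 182)*3 = 141*3 = 423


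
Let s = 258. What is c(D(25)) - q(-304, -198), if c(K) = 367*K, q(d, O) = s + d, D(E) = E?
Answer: 9221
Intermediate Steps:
q(d, O) = 258 + d
c(D(25)) - q(-304, -198) = 367*25 - (258 - 304) = 9175 - 1*(-46) = 9175 + 46 = 9221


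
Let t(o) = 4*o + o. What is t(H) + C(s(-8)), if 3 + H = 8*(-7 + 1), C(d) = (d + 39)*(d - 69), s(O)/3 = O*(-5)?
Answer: 7854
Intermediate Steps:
s(O) = -15*O (s(O) = 3*(O*(-5)) = 3*(-5*O) = -15*O)
C(d) = (-69 + d)*(39 + d) (C(d) = (39 + d)*(-69 + d) = (-69 + d)*(39 + d))
H = -51 (H = -3 + 8*(-7 + 1) = -3 + 8*(-6) = -3 - 48 = -51)
t(o) = 5*o
t(H) + C(s(-8)) = 5*(-51) + (-2691 + (-15*(-8))² - (-450)*(-8)) = -255 + (-2691 + 120² - 30*120) = -255 + (-2691 + 14400 - 3600) = -255 + 8109 = 7854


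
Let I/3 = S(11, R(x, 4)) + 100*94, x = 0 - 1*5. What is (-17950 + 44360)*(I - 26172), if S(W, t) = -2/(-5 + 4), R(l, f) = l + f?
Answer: 53717940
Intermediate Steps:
x = -5 (x = 0 - 5 = -5)
R(l, f) = f + l
S(W, t) = 2 (S(W, t) = -2/(-1) = -2*(-1) = 2)
I = 28206 (I = 3*(2 + 100*94) = 3*(2 + 9400) = 3*9402 = 28206)
(-17950 + 44360)*(I - 26172) = (-17950 + 44360)*(28206 - 26172) = 26410*2034 = 53717940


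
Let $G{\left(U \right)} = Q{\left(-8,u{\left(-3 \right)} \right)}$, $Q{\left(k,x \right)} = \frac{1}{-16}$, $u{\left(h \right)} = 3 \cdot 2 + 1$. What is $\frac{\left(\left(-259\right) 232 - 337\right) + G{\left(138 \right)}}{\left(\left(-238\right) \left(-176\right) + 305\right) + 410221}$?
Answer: $- \frac{966801}{7238624} \approx -0.13356$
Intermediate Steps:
$u{\left(h \right)} = 7$ ($u{\left(h \right)} = 6 + 1 = 7$)
$Q{\left(k,x \right)} = - \frac{1}{16}$
$G{\left(U \right)} = - \frac{1}{16}$
$\frac{\left(\left(-259\right) 232 - 337\right) + G{\left(138 \right)}}{\left(\left(-238\right) \left(-176\right) + 305\right) + 410221} = \frac{\left(\left(-259\right) 232 - 337\right) - \frac{1}{16}}{\left(\left(-238\right) \left(-176\right) + 305\right) + 410221} = \frac{\left(-60088 - 337\right) - \frac{1}{16}}{\left(41888 + 305\right) + 410221} = \frac{-60425 - \frac{1}{16}}{42193 + 410221} = - \frac{966801}{16 \cdot 452414} = \left(- \frac{966801}{16}\right) \frac{1}{452414} = - \frac{966801}{7238624}$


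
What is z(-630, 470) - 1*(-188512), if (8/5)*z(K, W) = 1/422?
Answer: 636416517/3376 ≈ 1.8851e+5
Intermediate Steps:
z(K, W) = 5/3376 (z(K, W) = (5/8)/422 = (5/8)*(1/422) = 5/3376)
z(-630, 470) - 1*(-188512) = 5/3376 - 1*(-188512) = 5/3376 + 188512 = 636416517/3376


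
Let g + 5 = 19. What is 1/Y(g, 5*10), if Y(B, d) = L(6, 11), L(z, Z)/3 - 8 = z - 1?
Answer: 1/39 ≈ 0.025641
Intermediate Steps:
L(z, Z) = 21 + 3*z (L(z, Z) = 24 + 3*(z - 1) = 24 + 3*(-1 + z) = 24 + (-3 + 3*z) = 21 + 3*z)
g = 14 (g = -5 + 19 = 14)
Y(B, d) = 39 (Y(B, d) = 21 + 3*6 = 21 + 18 = 39)
1/Y(g, 5*10) = 1/39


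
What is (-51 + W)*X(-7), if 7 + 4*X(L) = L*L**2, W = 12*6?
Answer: -3675/2 ≈ -1837.5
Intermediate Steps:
W = 72
X(L) = -7/4 + L**3/4 (X(L) = -7/4 + (L*L**2)/4 = -7/4 + L**3/4)
(-51 + W)*X(-7) = (-51 + 72)*(-7/4 + (1/4)*(-7)**3) = 21*(-7/4 + (1/4)*(-343)) = 21*(-7/4 - 343/4) = 21*(-175/2) = -3675/2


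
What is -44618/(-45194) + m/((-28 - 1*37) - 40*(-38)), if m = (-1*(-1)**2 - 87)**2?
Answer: 207450763/32878635 ≈ 6.3096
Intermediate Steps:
m = 7744 (m = (-1*1 - 87)**2 = (-1 - 87)**2 = (-88)**2 = 7744)
-44618/(-45194) + m/((-28 - 1*37) - 40*(-38)) = -44618/(-45194) + 7744/((-28 - 1*37) - 40*(-38)) = -44618*(-1/45194) + 7744/((-28 - 37) + 1520) = 22309/22597 + 7744/(-65 + 1520) = 22309/22597 + 7744/1455 = 207450763/32878635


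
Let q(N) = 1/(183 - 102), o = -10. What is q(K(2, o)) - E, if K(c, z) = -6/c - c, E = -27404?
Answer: 2219725/81 ≈ 27404.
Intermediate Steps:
K(c, z) = -c - 6/c
q(N) = 1/81
q(K(2, o)) - E = 1/81 - 1*(-27404) = 1/81 + 27404 = 2219725/81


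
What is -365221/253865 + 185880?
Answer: 47188060979/253865 ≈ 1.8588e+5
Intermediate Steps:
-365221/253865 + 185880 = 47188060979/253865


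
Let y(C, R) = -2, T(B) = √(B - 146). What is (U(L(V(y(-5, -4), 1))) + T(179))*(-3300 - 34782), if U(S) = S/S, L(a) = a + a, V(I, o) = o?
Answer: -38082 - 38082*√33 ≈ -2.5685e+5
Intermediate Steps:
T(B) = √(-146 + B)
L(a) = 2*a
U(S) = 1
(U(L(V(y(-5, -4), 1))) + T(179))*(-3300 - 34782) = (1 + √(-146 + 179))*(-3300 - 34782) = (1 + √33)*(-38082) = -38082 - 38082*√33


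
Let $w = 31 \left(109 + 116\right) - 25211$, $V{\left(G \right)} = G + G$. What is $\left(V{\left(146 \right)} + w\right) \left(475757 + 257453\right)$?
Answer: $-13156720240$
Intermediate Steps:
$V{\left(G \right)} = 2 G$
$w = -18236$ ($w = 31 \cdot 225 - 25211 = 6975 - 25211 = -18236$)
$\left(V{\left(146 \right)} + w\right) \left(475757 + 257453\right) = \left(2 \cdot 146 - 18236\right) \left(475757 + 257453\right) = \left(292 - 18236\right) 733210 = \left(-17944\right) 733210 = -13156720240$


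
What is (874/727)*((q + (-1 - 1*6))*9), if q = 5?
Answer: -15732/727 ≈ -21.640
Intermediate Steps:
(874/727)*((q + (-1 - 1*6))*9) = (874/727)*((5 + (-1 - 1*6))*9) = (874*(1/727))*((5 + (-1 - 6))*9) = 874*((5 - 7)*9)/727 = 874*(-2*9)/727 = (874/727)*(-18) = -15732/727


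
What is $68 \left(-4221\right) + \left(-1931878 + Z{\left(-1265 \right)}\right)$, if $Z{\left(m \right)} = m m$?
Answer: $-618681$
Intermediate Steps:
$Z{\left(m \right)} = m^{2}$
$68 \left(-4221\right) + \left(-1931878 + Z{\left(-1265 \right)}\right) = 68 \left(-4221\right) - \left(1931878 - \left(-1265\right)^{2}\right) = -287028 + \left(-1931878 + 1600225\right) = -287028 - 331653 = -618681$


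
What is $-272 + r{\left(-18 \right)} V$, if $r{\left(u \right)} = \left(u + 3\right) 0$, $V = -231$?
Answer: $-272$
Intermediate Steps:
$r{\left(u \right)} = 0$ ($r{\left(u \right)} = \left(3 + u\right) 0 = 0$)
$-272 + r{\left(-18 \right)} V = -272 + 0 \left(-231\right) = -272 + 0 = -272$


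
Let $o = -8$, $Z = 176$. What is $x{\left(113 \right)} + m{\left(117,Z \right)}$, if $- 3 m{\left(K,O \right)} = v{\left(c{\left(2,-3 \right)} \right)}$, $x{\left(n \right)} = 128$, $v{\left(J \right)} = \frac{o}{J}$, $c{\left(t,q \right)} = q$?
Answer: $\frac{1144}{9} \approx 127.11$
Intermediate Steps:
$v{\left(J \right)} = - \frac{8}{J}$
$m{\left(K,O \right)} = - \frac{8}{9}$ ($m{\left(K,O \right)} = - \frac{\left(-8\right) \frac{1}{-3}}{3} = - \frac{\left(-8\right) \left(- \frac{1}{3}\right)}{3} = \left(- \frac{1}{3}\right) \frac{8}{3} = - \frac{8}{9}$)
$x{\left(113 \right)} + m{\left(117,Z \right)} = 128 - \frac{8}{9} = \frac{1144}{9}$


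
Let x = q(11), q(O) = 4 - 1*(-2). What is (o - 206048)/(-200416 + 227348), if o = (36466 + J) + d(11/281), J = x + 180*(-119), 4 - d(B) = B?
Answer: -53668763/7567892 ≈ -7.0916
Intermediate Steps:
q(O) = 6 (q(O) = 4 + 2 = 6)
x = 6
d(B) = 4 - B
J = -21414 (J = 6 + 180*(-119) = 6 - 21420 = -21414)
o = 4230725/281 (o = (36466 - 21414) + (4 - 11/281) = 15052 + (4 - 11/281) = 15052 + 1113/281 = 4230725/281 ≈ 15056.)
(o - 206048)/(-200416 + 227348) = (4230725/281 - 206048)/(-200416 + 227348) = -53668763/281/26932 = -53668763/281*1/26932 = -53668763/7567892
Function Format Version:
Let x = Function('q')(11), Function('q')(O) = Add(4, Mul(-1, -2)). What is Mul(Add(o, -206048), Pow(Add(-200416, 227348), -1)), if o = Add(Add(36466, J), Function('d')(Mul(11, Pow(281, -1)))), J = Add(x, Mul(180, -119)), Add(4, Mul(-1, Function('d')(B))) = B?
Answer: Rational(-53668763, 7567892) ≈ -7.0916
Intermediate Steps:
Function('q')(O) = 6 (Function('q')(O) = Add(4, 2) = 6)
x = 6
Function('d')(B) = Add(4, Mul(-1, B))
J = -21414 (J = Add(6, Mul(180, -119)) = Add(6, -21420) = -21414)
o = Rational(4230725, 281) (o = Add(Add(36466, -21414), Add(4, Mul(-1, Mul(11, Pow(281, -1))))) = Add(15052, Add(4, Mul(-1, Mul(11, Rational(1, 281))))) = Add(15052, Add(4, Mul(-1, Rational(11, 281)))) = Add(15052, Add(4, Rational(-11, 281))) = Add(15052, Rational(1113, 281)) = Rational(4230725, 281) ≈ 15056.)
Mul(Add(o, -206048), Pow(Add(-200416, 227348), -1)) = Mul(Add(Rational(4230725, 281), -206048), Pow(Add(-200416, 227348), -1)) = Mul(Rational(-53668763, 281), Pow(26932, -1)) = Mul(Rational(-53668763, 281), Rational(1, 26932)) = Rational(-53668763, 7567892)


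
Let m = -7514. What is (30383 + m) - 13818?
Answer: 9051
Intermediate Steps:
(30383 + m) - 13818 = (30383 - 7514) - 13818 = 22869 - 13818 = 9051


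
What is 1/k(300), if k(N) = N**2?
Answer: 1/90000 ≈ 1.1111e-5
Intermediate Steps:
1/k(300) = 1/(300**2) = 1/90000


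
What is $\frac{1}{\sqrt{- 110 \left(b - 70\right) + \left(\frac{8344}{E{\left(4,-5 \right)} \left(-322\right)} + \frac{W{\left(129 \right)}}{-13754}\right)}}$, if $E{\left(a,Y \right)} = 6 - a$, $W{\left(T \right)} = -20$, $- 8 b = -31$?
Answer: $\frac{46 \sqrt{2596489311}}{199729947} \approx 0.011736$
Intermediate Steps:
$b = \frac{31}{8}$ ($b = \left(- \frac{1}{8}\right) \left(-31\right) = \frac{31}{8} \approx 3.875$)
$\frac{1}{\sqrt{- 110 \left(b - 70\right) + \left(\frac{8344}{E{\left(4,-5 \right)} \left(-322\right)} + \frac{W{\left(129 \right)}}{-13754}\right)}} = \frac{1}{\sqrt{- 110 \left(\frac{31}{8} - 70\right) + \left(\frac{8344}{\left(6 - 4\right) \left(-322\right)} - \frac{20}{-13754}\right)}} = \frac{1}{\sqrt{\left(-110\right) \left(- \frac{529}{8}\right) + \left(\frac{8344}{\left(6 - 4\right) \left(-322\right)} - - \frac{10}{6877}\right)}} = \frac{1}{\sqrt{\frac{29095}{4} + \left(\frac{8344}{2 \left(-322\right)} + \frac{10}{6877}\right)}} = \frac{1}{\sqrt{\frac{29095}{4} + \left(\frac{8344}{-644} + \frac{10}{6877}\right)}} = \frac{1}{\sqrt{\frac{29095}{4} + \left(8344 \left(- \frac{1}{644}\right) + \frac{10}{6877}\right)}} = \frac{1}{\sqrt{\frac{29095}{4} + \left(- \frac{298}{23} + \frac{10}{6877}\right)}} = \frac{1}{\sqrt{\frac{29095}{4} - \frac{89092}{6877}}} = \frac{1}{\sqrt{\frac{199729947}{27508}}} = \frac{1}{\frac{1}{598} \sqrt{2596489311}} = \frac{46 \sqrt{2596489311}}{199729947}$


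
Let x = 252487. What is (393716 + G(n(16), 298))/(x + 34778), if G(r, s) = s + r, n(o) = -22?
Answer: 393992/287265 ≈ 1.3715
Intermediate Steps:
G(r, s) = r + s
(393716 + G(n(16), 298))/(x + 34778) = (393716 + (-22 + 298))/(252487 + 34778) = (393716 + 276)/287265 = 393992*(1/287265) = 393992/287265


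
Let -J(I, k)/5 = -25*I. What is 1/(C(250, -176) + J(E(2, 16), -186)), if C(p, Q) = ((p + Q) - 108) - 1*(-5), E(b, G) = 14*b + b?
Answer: 1/3721 ≈ 0.00026874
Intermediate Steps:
E(b, G) = 15*b
C(p, Q) = -103 + Q + p (C(p, Q) = ((Q + p) - 108) + 5 = (-108 + Q + p) + 5 = -103 + Q + p)
J(I, k) = 125*I (J(I, k) = -(-125)*I = 125*I)
1/(C(250, -176) + J(E(2, 16), -186)) = 1/((-103 - 176 + 250) + 125*(15*2)) = 1/(-29 + 125*30) = 1/(-29 + 3750) = 1/3721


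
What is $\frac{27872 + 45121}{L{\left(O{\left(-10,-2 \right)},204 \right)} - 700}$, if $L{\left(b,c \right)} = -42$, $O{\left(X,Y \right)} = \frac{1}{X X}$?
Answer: $- \frac{72993}{742} \approx -98.373$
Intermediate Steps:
$O{\left(X,Y \right)} = \frac{1}{X^{2}}$
$\frac{27872 + 45121}{L{\left(O{\left(-10,-2 \right)},204 \right)} - 700} = \frac{27872 + 45121}{-42 - 700} = \frac{72993}{-742} = 72993 \left(- \frac{1}{742}\right) = - \frac{72993}{742}$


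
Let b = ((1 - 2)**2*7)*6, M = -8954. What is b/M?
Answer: -21/4477 ≈ -0.0046906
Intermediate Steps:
b = 42 (b = ((-1)**2*7)*6 = (1*7)*6 = 7*6 = 42)
b/M = 42/(-8954) = 42*(-1/8954) = -21/4477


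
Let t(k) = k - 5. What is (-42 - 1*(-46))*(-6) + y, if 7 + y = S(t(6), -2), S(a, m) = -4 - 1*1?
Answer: -36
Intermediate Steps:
t(k) = -5 + k
S(a, m) = -5 (S(a, m) = -4 - 1 = -5)
y = -12 (y = -7 - 5 = -12)
(-42 - 1*(-46))*(-6) + y = (-42 - 1*(-46))*(-6) - 12 = (-42 + 46)*(-6) - 12 = 4*(-6) - 12 = -24 - 12 = -36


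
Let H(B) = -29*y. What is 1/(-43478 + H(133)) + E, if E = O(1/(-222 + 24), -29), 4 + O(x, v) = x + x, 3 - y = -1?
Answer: -17306917/4315806 ≈ -4.0101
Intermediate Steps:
y = 4 (y = 3 - 1*(-1) = 3 + 1 = 4)
H(B) = -116 (H(B) = -29*4 = -116)
O(x, v) = -4 + 2*x (O(x, v) = -4 + (x + x) = -4 + 2*x)
E = -397/99 (E = -4 + 2/(-222 + 24) = -4 + 2/(-198) = -4 + 2*(-1/198) = -4 - 1/99 = -397/99 ≈ -4.0101)
1/(-43478 + H(133)) + E = 1/(-43478 - 116) - 397/99 = 1/(-43594) - 397/99 = -1/43594 - 397/99 = -17306917/4315806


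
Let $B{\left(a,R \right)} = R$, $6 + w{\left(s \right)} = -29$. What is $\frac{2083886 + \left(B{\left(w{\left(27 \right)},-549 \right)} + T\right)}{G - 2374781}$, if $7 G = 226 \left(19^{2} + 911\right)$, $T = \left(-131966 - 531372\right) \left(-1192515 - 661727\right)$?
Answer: $- \frac{8609938841931}{16335995} \approx -5.2705 \cdot 10^{5}$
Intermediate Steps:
$T = 1229989179796$ ($T = \left(-663338\right) \left(-1854242\right) = 1229989179796$)
$w{\left(s \right)} = -35$ ($w{\left(s \right)} = -6 - 29 = -35$)
$G = \frac{287472}{7}$ ($G = \frac{226 \left(19^{2} + 911\right)}{7} = \frac{226 \left(361 + 911\right)}{7} = \frac{226 \cdot 1272}{7} = \frac{1}{7} \cdot 287472 = \frac{287472}{7} \approx 41067.0$)
$\frac{2083886 + \left(B{\left(w{\left(27 \right)},-549 \right)} + T\right)}{G - 2374781} = \frac{2083886 + \left(-549 + 1229989179796\right)}{\frac{287472}{7} - 2374781} = \frac{2083886 + 1229989179247}{- \frac{16335995}{7}} = 1229991263133 \left(- \frac{7}{16335995}\right) = - \frac{8609938841931}{16335995}$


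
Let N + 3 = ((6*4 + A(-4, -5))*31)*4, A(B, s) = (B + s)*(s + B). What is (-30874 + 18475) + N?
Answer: 618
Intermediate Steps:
A(B, s) = (B + s)**2 (A(B, s) = (B + s)*(B + s) = (B + s)**2)
N = 13017 (N = -3 + ((6*4 + (-4 - 5)**2)*31)*4 = -3 + ((24 + (-9)**2)*31)*4 = -3 + ((24 + 81)*31)*4 = -3 + (105*31)*4 = -3 + 3255*4 = -3 + 13020 = 13017)
(-30874 + 18475) + N = (-30874 + 18475) + 13017 = -12399 + 13017 = 618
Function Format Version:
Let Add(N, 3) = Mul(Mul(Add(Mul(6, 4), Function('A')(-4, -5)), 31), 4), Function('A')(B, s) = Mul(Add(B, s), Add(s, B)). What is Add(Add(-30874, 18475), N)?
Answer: 618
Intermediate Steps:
Function('A')(B, s) = Pow(Add(B, s), 2) (Function('A')(B, s) = Mul(Add(B, s), Add(B, s)) = Pow(Add(B, s), 2))
N = 13017 (N = Add(-3, Mul(Mul(Add(Mul(6, 4), Pow(Add(-4, -5), 2)), 31), 4)) = Add(-3, Mul(Mul(Add(24, Pow(-9, 2)), 31), 4)) = Add(-3, Mul(Mul(Add(24, 81), 31), 4)) = Add(-3, Mul(Mul(105, 31), 4)) = Add(-3, Mul(3255, 4)) = Add(-3, 13020) = 13017)
Add(Add(-30874, 18475), N) = Add(Add(-30874, 18475), 13017) = Add(-12399, 13017) = 618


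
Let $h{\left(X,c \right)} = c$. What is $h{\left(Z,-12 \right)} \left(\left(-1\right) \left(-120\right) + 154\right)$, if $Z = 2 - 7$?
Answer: $-3288$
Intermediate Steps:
$Z = -5$ ($Z = 2 - 7 = -5$)
$h{\left(Z,-12 \right)} \left(\left(-1\right) \left(-120\right) + 154\right) = - 12 \left(\left(-1\right) \left(-120\right) + 154\right) = - 12 \left(120 + 154\right) = \left(-12\right) 274 = -3288$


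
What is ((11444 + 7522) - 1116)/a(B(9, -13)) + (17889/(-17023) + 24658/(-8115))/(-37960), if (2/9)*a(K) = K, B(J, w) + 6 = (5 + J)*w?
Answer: -5200131485813657/246461271677400 ≈ -21.099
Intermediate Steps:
B(J, w) = -6 + w*(5 + J) (B(J, w) = -6 + (5 + J)*w = -6 + w*(5 + J))
a(K) = 9*K/2
((11444 + 7522) - 1116)/a(B(9, -13)) + (17889/(-17023) + 24658/(-8115))/(-37960) = ((11444 + 7522) - 1116)/((9*(-6 + 5*(-13) + 9*(-13))/2)) + (17889/(-17023) + 24658/(-8115))/(-37960) = (18966 - 1116)/((9*(-6 - 65 - 117)/2)) + (17889*(-1/17023) + 24658*(-1/8115))*(-1/37960) = 17850/(((9/2)*(-188))) + (-17889/17023 - 24658/8115)*(-1/37960) = 17850/(-846) - 564922369/138141645*(-1/37960) = 17850*(-1/846) + 564922369/5243856844200 = -2975/141 + 564922369/5243856844200 = -5200131485813657/246461271677400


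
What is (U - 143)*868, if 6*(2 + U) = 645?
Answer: -32550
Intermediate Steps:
U = 211/2 (U = -2 + (⅙)*645 = -2 + 215/2 = 211/2 ≈ 105.50)
(U - 143)*868 = (211/2 - 143)*868 = -75/2*868 = -32550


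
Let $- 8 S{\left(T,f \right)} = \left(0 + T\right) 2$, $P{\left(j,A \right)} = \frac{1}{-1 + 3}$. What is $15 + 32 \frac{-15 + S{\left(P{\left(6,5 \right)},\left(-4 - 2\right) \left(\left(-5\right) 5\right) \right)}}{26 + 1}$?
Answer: $- \frac{79}{27} \approx -2.9259$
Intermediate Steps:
$P{\left(j,A \right)} = \frac{1}{2}$
$S{\left(T,f \right)} = - \frac{T}{4}$ ($S{\left(T,f \right)} = - \frac{\left(0 + T\right) 2}{8} = - \frac{T 2}{8} = - \frac{2 T}{8} = - \frac{T}{4}$)
$15 + 32 \frac{-15 + S{\left(P{\left(6,5 \right)},\left(-4 - 2\right) \left(\left(-5\right) 5\right) \right)}}{26 + 1} = 15 + 32 \frac{-15 - \frac{1}{8}}{26 + 1} = 15 + 32 \frac{-15 - \frac{1}{8}}{27} = 15 + 32 \left(\left(- \frac{121}{8}\right) \frac{1}{27}\right) = 15 + 32 \left(- \frac{121}{216}\right) = 15 - \frac{484}{27} = - \frac{79}{27}$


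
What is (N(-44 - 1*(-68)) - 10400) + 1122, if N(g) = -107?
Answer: -9385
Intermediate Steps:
(N(-44 - 1*(-68)) - 10400) + 1122 = (-107 - 10400) + 1122 = -10507 + 1122 = -9385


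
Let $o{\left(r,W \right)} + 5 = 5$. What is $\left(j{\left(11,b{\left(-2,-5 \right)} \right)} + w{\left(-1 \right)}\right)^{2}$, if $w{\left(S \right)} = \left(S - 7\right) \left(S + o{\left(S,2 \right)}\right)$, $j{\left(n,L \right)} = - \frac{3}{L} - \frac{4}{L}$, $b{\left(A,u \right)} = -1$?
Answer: $225$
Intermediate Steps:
$o{\left(r,W \right)} = 0$ ($o{\left(r,W \right)} = -5 + 5 = 0$)
$j{\left(n,L \right)} = - \frac{7}{L}$
$w{\left(S \right)} = S \left(-7 + S\right)$ ($w{\left(S \right)} = \left(S - 7\right) \left(S + 0\right) = \left(-7 + S\right) S = S \left(-7 + S\right)$)
$\left(j{\left(11,b{\left(-2,-5 \right)} \right)} + w{\left(-1 \right)}\right)^{2} = \left(- \frac{7}{-1} - \left(-7 - 1\right)\right)^{2} = \left(\left(-7\right) \left(-1\right) - -8\right)^{2} = \left(7 + 8\right)^{2} = 15^{2} = 225$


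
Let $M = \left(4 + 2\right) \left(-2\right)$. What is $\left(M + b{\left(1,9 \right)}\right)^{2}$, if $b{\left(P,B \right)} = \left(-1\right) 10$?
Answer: $484$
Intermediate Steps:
$b{\left(P,B \right)} = -10$
$M = -12$ ($M = 6 \left(-2\right) = -12$)
$\left(M + b{\left(1,9 \right)}\right)^{2} = \left(-12 - 10\right)^{2} = \left(-22\right)^{2} = 484$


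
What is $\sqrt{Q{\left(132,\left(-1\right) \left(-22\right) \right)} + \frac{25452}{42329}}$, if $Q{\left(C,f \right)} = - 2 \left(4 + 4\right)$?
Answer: $\frac{2 i \sqrt{140768113}}{6047} \approx 3.9241 i$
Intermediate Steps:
$Q{\left(C,f \right)} = -16$ ($Q{\left(C,f \right)} = \left(-2\right) 8 = -16$)
$\sqrt{Q{\left(132,\left(-1\right) \left(-22\right) \right)} + \frac{25452}{42329}} = \sqrt{-16 + \frac{25452}{42329}} = \sqrt{-16 + 25452 \cdot \frac{1}{42329}} = \sqrt{-16 + \frac{3636}{6047}} = \sqrt{- \frac{93116}{6047}} = \frac{2 i \sqrt{140768113}}{6047}$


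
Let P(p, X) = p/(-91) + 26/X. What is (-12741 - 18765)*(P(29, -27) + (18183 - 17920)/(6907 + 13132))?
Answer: 655919423240/16411941 ≈ 39966.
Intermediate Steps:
P(p, X) = 26/X - p/91 (P(p, X) = p*(-1/91) + 26/X = -p/91 + 26/X = 26/X - p/91)
(-12741 - 18765)*(P(29, -27) + (18183 - 17920)/(6907 + 13132)) = (-12741 - 18765)*((26/(-27) - 1/91*29) + (18183 - 17920)/(6907 + 13132)) = -31506*((26*(-1/27) - 29/91) + 263/20039) = -31506*((-26/27 - 29/91) + 263*(1/20039)) = -31506*(-3149/2457 + 263/20039) = -31506*(-62456620/49235823) = 655919423240/16411941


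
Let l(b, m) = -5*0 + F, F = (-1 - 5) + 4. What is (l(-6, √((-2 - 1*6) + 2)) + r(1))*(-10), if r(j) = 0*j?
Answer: 20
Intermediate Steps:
F = -2 (F = -6 + 4 = -2)
l(b, m) = -2 (l(b, m) = -5*0 - 2 = 0 - 2 = -2)
r(j) = 0
(l(-6, √((-2 - 1*6) + 2)) + r(1))*(-10) = (-2 + 0)*(-10) = -2*(-10) = 20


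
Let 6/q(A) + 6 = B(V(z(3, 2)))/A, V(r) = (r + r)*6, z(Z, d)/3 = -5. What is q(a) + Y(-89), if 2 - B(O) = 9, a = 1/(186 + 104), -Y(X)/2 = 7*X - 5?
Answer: 1278605/1018 ≈ 1256.0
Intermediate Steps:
z(Z, d) = -15 (z(Z, d) = 3*(-5) = -15)
V(r) = 12*r (V(r) = (2*r)*6 = 12*r)
Y(X) = 10 - 14*X (Y(X) = -2*(7*X - 5) = -2*(-5 + 7*X) = 10 - 14*X)
a = 1/290 ≈ 0.0034483
B(O) = -7 (B(O) = 2 - 1*9 = 2 - 9 = -7)
q(A) = 6/(-6 - 7/A)
q(a) + Y(-89) = -6*1/290/(7 + 6*(1/290)) + (10 - 14*(-89)) = -6*1/290/(7 + 3/145) + (10 + 1246) = -6*1/290/1018/145 + 1256 = -6*1/290*145/1018 + 1256 = -3/1018 + 1256 = 1278605/1018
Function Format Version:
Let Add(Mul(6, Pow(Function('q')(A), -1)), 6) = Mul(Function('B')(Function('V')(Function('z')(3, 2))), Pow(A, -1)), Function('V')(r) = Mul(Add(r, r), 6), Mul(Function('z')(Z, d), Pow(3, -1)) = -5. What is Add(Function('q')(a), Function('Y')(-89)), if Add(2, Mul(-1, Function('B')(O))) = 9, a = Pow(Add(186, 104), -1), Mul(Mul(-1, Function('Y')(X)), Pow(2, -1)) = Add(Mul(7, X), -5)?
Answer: Rational(1278605, 1018) ≈ 1256.0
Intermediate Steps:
Function('z')(Z, d) = -15 (Function('z')(Z, d) = Mul(3, -5) = -15)
Function('V')(r) = Mul(12, r) (Function('V')(r) = Mul(Mul(2, r), 6) = Mul(12, r))
Function('Y')(X) = Add(10, Mul(-14, X)) (Function('Y')(X) = Mul(-2, Add(Mul(7, X), -5)) = Mul(-2, Add(-5, Mul(7, X))) = Add(10, Mul(-14, X)))
a = Rational(1, 290) (a = Pow(290, -1) = Rational(1, 290) ≈ 0.0034483)
Function('B')(O) = -7 (Function('B')(O) = Add(2, Mul(-1, 9)) = Add(2, -9) = -7)
Function('q')(A) = Mul(6, Pow(Add(-6, Mul(-7, Pow(A, -1))), -1))
Add(Function('q')(a), Function('Y')(-89)) = Add(Mul(-6, Rational(1, 290), Pow(Add(7, Mul(6, Rational(1, 290))), -1)), Add(10, Mul(-14, -89))) = Add(Mul(-6, Rational(1, 290), Pow(Add(7, Rational(3, 145)), -1)), Add(10, 1246)) = Add(Mul(-6, Rational(1, 290), Pow(Rational(1018, 145), -1)), 1256) = Add(Mul(-6, Rational(1, 290), Rational(145, 1018)), 1256) = Add(Rational(-3, 1018), 1256) = Rational(1278605, 1018)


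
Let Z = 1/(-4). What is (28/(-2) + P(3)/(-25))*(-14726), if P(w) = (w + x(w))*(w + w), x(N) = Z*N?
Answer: 5352901/25 ≈ 2.1412e+5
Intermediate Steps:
Z = -¼ ≈ -0.25000
x(N) = -N/4
P(w) = 3*w²/2 (P(w) = (w - w/4)*(w + w) = (3*w/4)*(2*w) = 3*w²/2)
(28/(-2) + P(3)/(-25))*(-14726) = (28/(-2) + ((3/2)*3²)/(-25))*(-14726) = (28*(-½) + ((3/2)*9)*(-1/25))*(-14726) = (-14 + (27/2)*(-1/25))*(-14726) = (-14 - 27/50)*(-14726) = -727/50*(-14726) = 5352901/25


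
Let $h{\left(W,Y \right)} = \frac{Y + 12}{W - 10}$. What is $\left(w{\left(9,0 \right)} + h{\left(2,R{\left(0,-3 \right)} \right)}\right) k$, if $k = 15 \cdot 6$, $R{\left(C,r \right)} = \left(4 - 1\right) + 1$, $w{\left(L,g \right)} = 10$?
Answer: $720$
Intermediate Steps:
$R{\left(C,r \right)} = 4$ ($R{\left(C,r \right)} = 3 + 1 = 4$)
$k = 90$
$h{\left(W,Y \right)} = \frac{12 + Y}{-10 + W}$
$\left(w{\left(9,0 \right)} + h{\left(2,R{\left(0,-3 \right)} \right)}\right) k = \left(10 + \frac{12 + 4}{-10 + 2}\right) 90 = \left(10 + \frac{1}{-8} \cdot 16\right) 90 = \left(10 - 2\right) 90 = 8 \cdot 90 = 720$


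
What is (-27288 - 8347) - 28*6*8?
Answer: -36979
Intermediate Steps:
(-27288 - 8347) - 28*6*8 = -35635 - 168*8 = -35635 - 1344 = -36979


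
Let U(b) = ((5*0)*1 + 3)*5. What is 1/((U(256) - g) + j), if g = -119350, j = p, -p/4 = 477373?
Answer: -1/1790127 ≈ -5.5862e-7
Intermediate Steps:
p = -1909492 (p = -4*477373 = -1909492)
j = -1909492
U(b) = 15 (U(b) = (0*1 + 3)*5 = (0 + 3)*5 = 3*5 = 15)
1/((U(256) - g) + j) = 1/((15 - 1*(-119350)) - 1909492) = 1/((15 + 119350) - 1909492) = 1/(119365 - 1909492) = 1/(-1790127) = -1/1790127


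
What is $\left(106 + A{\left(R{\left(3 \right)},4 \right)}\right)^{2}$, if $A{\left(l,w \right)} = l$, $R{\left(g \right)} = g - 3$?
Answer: $11236$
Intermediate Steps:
$R{\left(g \right)} = -3 + g$ ($R{\left(g \right)} = g - 3 = -3 + g$)
$\left(106 + A{\left(R{\left(3 \right)},4 \right)}\right)^{2} = \left(106 + \left(-3 + 3\right)\right)^{2} = \left(106 + 0\right)^{2} = 106^{2} = 11236$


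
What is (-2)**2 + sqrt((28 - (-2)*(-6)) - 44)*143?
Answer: 4 + 286*I*sqrt(7) ≈ 4.0 + 756.68*I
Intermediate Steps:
(-2)**2 + sqrt((28 - (-2)*(-6)) - 44)*143 = 4 + sqrt((28 - 1*12) - 44)*143 = 4 + sqrt((28 - 12) - 44)*143 = 4 + sqrt(16 - 44)*143 = 4 + sqrt(-28)*143 = 4 + (2*I*sqrt(7))*143 = 4 + 286*I*sqrt(7)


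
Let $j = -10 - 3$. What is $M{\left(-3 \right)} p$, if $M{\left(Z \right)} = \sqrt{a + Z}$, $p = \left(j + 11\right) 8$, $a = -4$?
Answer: $- 16 i \sqrt{7} \approx - 42.332 i$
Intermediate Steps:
$j = -13$ ($j = -10 - 3 = -13$)
$p = -16$ ($p = \left(-13 + 11\right) 8 = \left(-2\right) 8 = -16$)
$M{\left(Z \right)} = \sqrt{-4 + Z}$
$M{\left(-3 \right)} p = \sqrt{-4 - 3} \left(-16\right) = \sqrt{-7} \left(-16\right) = i \sqrt{7} \left(-16\right) = - 16 i \sqrt{7}$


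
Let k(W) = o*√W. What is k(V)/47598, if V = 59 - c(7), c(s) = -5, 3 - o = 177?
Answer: -232/7933 ≈ -0.029245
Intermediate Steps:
o = -174 (o = 3 - 1*177 = 3 - 177 = -174)
V = 64 (V = 59 - 1*(-5) = 59 + 5 = 64)
k(W) = -174*√W
k(V)/47598 = -174*√64/47598 = -174*8*(1/47598) = -1392*1/47598 = -232/7933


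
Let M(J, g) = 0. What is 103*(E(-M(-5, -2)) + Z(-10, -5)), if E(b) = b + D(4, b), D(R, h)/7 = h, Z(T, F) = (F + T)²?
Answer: 23175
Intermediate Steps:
D(R, h) = 7*h
E(b) = 8*b (E(b) = b + 7*b = 8*b)
103*(E(-M(-5, -2)) + Z(-10, -5)) = 103*(8*(-1*0) + (-5 - 10)²) = 103*(8*0 + (-15)²) = 103*(0 + 225) = 103*225 = 23175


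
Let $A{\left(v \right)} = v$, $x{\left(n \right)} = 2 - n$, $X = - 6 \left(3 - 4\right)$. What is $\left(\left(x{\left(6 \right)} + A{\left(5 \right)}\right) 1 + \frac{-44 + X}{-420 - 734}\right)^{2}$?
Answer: $\frac{355216}{332929} \approx 1.0669$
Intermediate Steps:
$X = 6$ ($X = \left(-6\right) \left(-1\right) = 6$)
$\left(\left(x{\left(6 \right)} + A{\left(5 \right)}\right) 1 + \frac{-44 + X}{-420 - 734}\right)^{2} = \left(\left(\left(2 - 6\right) + 5\right) 1 + \frac{-44 + 6}{-420 - 734}\right)^{2} = \left(\left(\left(2 - 6\right) + 5\right) 1 - \frac{38}{-1154}\right)^{2} = \left(\left(-4 + 5\right) 1 - - \frac{19}{577}\right)^{2} = \left(1 \cdot 1 + \frac{19}{577}\right)^{2} = \left(1 + \frac{19}{577}\right)^{2} = \left(\frac{596}{577}\right)^{2} = \frac{355216}{332929}$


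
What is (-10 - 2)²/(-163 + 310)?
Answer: 48/49 ≈ 0.97959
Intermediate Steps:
(-10 - 2)²/(-163 + 310) = (-12)²/147 = 144*(1/147) = 48/49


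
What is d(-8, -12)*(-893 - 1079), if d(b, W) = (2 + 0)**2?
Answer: -7888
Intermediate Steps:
d(b, W) = 4 (d(b, W) = 2**2 = 4)
d(-8, -12)*(-893 - 1079) = 4*(-893 - 1079) = 4*(-1972) = -7888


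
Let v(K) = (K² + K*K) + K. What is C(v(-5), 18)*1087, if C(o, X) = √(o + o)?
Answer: 3261*√10 ≈ 10312.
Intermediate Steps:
v(K) = K + 2*K² (v(K) = (K² + K²) + K = 2*K² + K = K + 2*K²)
C(o, X) = √2*√o (C(o, X) = √(2*o) = √2*√o)
C(v(-5), 18)*1087 = (√2*√(-5*(1 + 2*(-5))))*1087 = (√2*√(-5*(1 - 10)))*1087 = (√2*√(-5*(-9)))*1087 = (√2*√45)*1087 = (√2*(3*√5))*1087 = (3*√10)*1087 = 3261*√10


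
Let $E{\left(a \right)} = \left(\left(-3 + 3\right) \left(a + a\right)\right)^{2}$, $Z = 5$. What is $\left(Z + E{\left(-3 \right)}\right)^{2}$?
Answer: $25$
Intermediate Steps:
$E{\left(a \right)} = 0$ ($E{\left(a \right)} = \left(0 \cdot 2 a\right)^{2} = 0^{2} = 0$)
$\left(Z + E{\left(-3 \right)}\right)^{2} = \left(5 + 0\right)^{2} = 5^{2} = 25$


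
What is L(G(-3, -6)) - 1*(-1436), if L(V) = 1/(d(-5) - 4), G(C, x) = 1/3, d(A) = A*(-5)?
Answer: 30157/21 ≈ 1436.0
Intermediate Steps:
d(A) = -5*A
G(C, x) = 1/3
L(V) = 1/21 (L(V) = 1/(-5*(-5) - 4) = 1/(25 - 4) = 1/21)
L(G(-3, -6)) - 1*(-1436) = 1/21 - 1*(-1436) = 1/21 + 1436 = 30157/21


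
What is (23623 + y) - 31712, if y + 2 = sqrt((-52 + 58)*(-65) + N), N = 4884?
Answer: -8091 + sqrt(4494) ≈ -8024.0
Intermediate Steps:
y = -2 + sqrt(4494) (y = -2 + sqrt((-52 + 58)*(-65) + 4884) = -2 + sqrt(6*(-65) + 4884) = -2 + sqrt(-390 + 4884) = -2 + sqrt(4494) ≈ 65.037)
(23623 + y) - 31712 = (23623 + (-2 + sqrt(4494))) - 31712 = (23621 + sqrt(4494)) - 31712 = -8091 + sqrt(4494)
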